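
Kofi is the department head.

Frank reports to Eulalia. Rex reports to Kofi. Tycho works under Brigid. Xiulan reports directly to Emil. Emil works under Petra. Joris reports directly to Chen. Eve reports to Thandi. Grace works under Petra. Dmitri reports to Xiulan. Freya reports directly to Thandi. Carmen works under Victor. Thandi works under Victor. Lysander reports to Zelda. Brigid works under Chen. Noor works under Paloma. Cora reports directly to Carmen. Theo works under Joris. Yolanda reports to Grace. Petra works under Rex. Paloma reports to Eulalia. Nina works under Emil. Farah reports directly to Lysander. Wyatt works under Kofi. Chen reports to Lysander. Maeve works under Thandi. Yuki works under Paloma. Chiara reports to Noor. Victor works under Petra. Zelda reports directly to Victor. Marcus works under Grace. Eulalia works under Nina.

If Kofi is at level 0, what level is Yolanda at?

Chain from Yolanda up to Kofi: Yolanda → Grace → Petra → Rex → Kofi. That is 4 steps up, so Yolanda is 4 levels below Kofi.

4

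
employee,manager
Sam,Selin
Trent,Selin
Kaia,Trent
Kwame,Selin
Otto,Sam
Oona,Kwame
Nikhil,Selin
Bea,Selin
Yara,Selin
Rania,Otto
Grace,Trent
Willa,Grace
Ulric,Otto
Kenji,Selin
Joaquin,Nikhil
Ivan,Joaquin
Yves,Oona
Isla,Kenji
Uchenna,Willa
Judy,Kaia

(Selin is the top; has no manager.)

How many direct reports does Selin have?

Selin directly manages Sam, Trent, Kwame, Nikhil, Bea, Yara, Kenji. That is 7 direct reports.

7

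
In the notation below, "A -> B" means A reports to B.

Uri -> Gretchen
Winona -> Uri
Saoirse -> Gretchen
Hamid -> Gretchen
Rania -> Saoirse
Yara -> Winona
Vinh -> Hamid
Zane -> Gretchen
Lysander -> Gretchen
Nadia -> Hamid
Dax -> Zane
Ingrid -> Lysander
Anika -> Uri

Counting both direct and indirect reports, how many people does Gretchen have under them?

Gretchen directly manages Uri, Saoirse, Hamid, Zane, Lysander. Under Uri: Anika, Winona, Yara (3). Under Saoirse: Rania (1). Under Hamid: Nadia, Vinh (2). Under Zane: Dax (1). Under Lysander: Ingrid (1). So Gretchen's organization is 5 direct reports plus everyone under them: 4 + 2 + 3 + 2 + 2 = 13.

13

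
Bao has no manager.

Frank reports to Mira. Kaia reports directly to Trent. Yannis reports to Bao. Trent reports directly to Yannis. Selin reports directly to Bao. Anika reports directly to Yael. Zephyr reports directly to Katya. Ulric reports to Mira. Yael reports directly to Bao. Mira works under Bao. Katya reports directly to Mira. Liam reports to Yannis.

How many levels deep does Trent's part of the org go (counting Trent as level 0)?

1

The longest chain under Trent runs Trent → Kaia, which is 1 level below Trent.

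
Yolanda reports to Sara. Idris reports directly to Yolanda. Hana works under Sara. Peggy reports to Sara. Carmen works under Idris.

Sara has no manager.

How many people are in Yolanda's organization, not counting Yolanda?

Yolanda directly manages Idris. Under Idris: Carmen (1). That's 2 in total.

2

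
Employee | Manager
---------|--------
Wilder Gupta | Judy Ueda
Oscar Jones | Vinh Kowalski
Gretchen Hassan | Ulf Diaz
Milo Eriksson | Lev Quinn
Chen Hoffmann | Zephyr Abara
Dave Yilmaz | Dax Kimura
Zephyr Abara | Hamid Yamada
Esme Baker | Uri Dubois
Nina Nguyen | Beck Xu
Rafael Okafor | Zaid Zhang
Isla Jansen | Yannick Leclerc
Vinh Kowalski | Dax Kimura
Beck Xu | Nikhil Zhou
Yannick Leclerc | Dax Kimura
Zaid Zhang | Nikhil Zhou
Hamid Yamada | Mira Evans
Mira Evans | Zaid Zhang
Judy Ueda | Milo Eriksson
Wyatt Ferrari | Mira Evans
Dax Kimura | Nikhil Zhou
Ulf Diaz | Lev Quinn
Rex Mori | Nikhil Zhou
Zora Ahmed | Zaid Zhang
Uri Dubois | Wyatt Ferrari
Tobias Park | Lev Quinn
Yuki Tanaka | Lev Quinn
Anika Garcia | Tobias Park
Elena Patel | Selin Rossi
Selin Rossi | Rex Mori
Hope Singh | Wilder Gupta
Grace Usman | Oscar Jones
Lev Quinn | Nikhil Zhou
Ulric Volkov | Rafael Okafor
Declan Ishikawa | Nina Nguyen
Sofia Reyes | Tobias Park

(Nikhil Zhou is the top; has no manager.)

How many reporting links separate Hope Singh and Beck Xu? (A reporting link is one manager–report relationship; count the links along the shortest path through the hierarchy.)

Hope Singh is 5 levels below Nikhil Zhou, and Beck Xu is 1 level below Nikhil Zhou (their lowest common manager). The shortest path runs up from Hope Singh to Nikhil Zhou and back down to Beck Xu: 5 + 1 = 6 links.

6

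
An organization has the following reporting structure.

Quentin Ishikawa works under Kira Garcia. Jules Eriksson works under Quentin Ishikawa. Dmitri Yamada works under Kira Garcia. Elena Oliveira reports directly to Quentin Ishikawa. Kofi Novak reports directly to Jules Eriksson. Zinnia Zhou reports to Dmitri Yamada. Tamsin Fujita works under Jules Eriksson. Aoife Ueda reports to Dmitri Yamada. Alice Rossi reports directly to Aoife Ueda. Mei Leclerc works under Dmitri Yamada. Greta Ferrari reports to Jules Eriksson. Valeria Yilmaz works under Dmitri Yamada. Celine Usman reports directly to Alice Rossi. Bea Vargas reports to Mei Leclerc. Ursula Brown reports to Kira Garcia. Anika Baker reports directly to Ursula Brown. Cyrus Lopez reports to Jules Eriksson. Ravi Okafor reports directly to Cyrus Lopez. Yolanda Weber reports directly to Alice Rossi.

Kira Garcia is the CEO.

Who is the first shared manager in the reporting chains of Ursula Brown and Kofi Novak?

Ursula Brown's chain of managers is Kira Garcia. Kofi Novak's chain of managers is Jules Eriksson, Quentin Ishikawa, Kira Garcia. The first manager that appears in both chains is Kira Garcia.

Kira Garcia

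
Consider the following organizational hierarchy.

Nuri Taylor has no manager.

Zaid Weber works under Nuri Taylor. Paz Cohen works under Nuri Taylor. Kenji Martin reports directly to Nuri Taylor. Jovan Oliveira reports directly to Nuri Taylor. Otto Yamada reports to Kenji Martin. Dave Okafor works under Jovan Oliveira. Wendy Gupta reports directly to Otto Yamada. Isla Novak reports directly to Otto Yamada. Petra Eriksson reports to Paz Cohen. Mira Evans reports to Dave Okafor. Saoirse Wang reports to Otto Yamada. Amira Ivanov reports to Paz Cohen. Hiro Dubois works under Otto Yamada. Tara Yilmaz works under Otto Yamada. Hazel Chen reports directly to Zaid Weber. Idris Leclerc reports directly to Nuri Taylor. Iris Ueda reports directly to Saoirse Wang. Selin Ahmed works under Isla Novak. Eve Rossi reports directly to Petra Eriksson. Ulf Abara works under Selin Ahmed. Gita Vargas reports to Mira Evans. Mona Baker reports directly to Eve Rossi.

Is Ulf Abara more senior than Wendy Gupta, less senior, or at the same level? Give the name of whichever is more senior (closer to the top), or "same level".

Ulf Abara is 5 levels below Nuri Taylor; Wendy Gupta is 3. Wendy Gupta is higher.

Wendy Gupta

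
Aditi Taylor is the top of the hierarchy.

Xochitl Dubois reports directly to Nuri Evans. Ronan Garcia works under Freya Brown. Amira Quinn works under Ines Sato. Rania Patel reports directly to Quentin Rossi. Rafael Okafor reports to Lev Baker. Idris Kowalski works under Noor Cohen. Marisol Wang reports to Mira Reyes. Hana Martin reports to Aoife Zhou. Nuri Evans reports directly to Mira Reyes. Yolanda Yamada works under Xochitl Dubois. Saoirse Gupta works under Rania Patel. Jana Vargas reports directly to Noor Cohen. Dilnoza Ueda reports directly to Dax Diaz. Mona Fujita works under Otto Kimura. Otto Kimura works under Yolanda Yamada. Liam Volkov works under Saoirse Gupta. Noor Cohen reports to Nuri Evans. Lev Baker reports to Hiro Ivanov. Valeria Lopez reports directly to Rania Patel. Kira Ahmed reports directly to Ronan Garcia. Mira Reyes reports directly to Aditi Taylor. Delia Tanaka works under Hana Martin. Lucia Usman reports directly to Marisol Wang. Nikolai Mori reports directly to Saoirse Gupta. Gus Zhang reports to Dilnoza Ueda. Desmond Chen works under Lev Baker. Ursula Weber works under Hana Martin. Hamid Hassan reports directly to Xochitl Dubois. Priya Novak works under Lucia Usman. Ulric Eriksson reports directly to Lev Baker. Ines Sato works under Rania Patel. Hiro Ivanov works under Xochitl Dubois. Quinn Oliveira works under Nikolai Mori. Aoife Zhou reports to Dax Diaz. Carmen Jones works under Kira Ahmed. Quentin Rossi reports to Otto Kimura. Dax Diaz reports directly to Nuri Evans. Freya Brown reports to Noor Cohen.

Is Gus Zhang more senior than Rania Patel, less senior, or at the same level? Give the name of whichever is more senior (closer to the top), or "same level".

Gus Zhang is 5 levels below Aditi Taylor; Rania Patel is 7. Gus Zhang is higher.

Gus Zhang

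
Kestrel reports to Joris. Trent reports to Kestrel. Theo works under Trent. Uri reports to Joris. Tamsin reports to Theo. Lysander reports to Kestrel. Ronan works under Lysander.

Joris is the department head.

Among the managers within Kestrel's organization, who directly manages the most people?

Kestrel

Direct-report counts within Kestrel's organization: Kestrel has 2; Lysander has 1; Trent has 1; Theo has 1. The largest is 2, held by Kestrel.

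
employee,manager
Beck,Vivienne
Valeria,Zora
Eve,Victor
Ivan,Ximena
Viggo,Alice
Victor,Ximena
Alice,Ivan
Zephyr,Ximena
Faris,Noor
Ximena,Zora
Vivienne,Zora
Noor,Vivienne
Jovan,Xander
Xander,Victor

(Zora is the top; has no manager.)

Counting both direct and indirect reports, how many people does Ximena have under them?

8

Ximena directly manages Victor, Zephyr, Ivan. Under Victor: Xander, Jovan, Eve (3). Zephyr has no reports. Under Ivan: Alice, Viggo (2). So Ximena's organization is 3 direct reports plus everyone under them: 4 + 1 + 3 = 8.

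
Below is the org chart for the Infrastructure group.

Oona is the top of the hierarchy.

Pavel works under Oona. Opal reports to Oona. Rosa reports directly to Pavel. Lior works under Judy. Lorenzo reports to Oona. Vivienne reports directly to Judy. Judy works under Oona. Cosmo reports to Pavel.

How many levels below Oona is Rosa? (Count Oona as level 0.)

Chain from Rosa up to Oona: Rosa → Pavel → Oona. That is 2 steps up, so Rosa is 2 levels below Oona.

2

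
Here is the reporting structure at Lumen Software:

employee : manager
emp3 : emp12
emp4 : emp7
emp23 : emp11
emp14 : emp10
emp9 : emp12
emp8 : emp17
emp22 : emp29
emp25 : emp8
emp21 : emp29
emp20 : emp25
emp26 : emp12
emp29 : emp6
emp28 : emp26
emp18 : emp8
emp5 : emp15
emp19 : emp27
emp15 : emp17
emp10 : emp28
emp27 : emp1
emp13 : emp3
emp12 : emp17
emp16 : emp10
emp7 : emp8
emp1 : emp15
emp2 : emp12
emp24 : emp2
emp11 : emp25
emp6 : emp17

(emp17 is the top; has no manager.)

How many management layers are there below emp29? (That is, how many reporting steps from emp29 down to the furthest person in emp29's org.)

1

The longest chain under emp29 runs emp29 → emp22, which is 1 level below emp29.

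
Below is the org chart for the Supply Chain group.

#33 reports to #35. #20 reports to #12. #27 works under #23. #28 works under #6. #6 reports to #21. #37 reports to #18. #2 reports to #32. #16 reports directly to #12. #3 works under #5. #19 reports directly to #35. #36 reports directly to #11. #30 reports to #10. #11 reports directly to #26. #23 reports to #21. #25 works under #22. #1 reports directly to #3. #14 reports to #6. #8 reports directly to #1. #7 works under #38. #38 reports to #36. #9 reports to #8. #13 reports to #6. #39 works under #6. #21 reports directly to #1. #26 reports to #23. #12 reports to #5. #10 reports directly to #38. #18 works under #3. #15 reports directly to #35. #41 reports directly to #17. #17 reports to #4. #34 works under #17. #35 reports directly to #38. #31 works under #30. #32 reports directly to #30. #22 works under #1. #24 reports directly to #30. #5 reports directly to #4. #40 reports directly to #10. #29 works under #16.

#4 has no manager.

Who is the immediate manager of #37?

#18

#37 reports directly to #18.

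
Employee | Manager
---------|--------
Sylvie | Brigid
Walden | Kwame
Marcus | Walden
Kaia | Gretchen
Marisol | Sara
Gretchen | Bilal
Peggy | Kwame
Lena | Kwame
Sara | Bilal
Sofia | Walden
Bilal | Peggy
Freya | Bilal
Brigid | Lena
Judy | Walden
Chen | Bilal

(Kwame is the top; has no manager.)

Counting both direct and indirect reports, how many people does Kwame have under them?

Kwame directly manages Lena, Peggy, Walden. Under Lena: Brigid, Sylvie (2). Under Peggy: Bilal, Freya, Sara, Marisol, Chen, Gretchen, Kaia (7). Under Walden: Judy, Sofia, Marcus (3). So Kwame's organization is 3 direct reports plus everyone under them: 3 + 8 + 4 = 15.

15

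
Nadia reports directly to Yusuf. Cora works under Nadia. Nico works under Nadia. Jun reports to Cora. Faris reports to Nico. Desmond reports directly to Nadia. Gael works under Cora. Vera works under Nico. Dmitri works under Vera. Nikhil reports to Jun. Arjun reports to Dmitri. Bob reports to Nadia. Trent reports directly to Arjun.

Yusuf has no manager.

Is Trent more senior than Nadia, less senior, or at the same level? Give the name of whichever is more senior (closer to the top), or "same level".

Trent is 6 levels below Yusuf; Nadia is 1. Nadia is higher.

Nadia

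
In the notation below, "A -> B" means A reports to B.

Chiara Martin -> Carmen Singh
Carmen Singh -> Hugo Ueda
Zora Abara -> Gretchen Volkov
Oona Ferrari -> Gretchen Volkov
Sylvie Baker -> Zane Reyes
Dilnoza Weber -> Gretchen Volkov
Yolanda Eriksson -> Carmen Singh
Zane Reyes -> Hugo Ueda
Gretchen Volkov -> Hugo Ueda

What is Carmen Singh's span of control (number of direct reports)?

2

Carmen Singh directly manages Yolanda Eriksson, Chiara Martin. That is 2 direct reports.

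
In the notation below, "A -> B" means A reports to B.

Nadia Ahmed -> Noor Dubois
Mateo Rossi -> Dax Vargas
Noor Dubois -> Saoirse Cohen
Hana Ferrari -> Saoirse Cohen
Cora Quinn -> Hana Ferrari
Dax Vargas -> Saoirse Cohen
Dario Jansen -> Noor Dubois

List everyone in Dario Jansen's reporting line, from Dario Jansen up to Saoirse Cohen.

Dario Jansen reports to Noor Dubois. Noor Dubois reports to Saoirse Cohen. Saoirse Cohen is at the top.

Dario Jansen -> Noor Dubois -> Saoirse Cohen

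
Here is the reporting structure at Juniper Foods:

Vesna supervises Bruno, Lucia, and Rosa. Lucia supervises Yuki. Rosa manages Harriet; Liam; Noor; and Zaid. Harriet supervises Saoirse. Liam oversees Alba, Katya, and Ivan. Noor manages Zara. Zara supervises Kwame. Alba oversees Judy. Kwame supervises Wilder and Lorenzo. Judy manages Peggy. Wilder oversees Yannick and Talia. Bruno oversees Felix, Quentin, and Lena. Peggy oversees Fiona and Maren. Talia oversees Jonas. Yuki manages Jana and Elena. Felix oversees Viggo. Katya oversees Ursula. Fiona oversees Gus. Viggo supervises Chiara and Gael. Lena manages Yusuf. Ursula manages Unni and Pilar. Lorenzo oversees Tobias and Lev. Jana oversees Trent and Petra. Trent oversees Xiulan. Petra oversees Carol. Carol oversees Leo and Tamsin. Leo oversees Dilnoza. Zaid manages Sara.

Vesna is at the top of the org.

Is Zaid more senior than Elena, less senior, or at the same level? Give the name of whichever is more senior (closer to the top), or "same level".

Zaid is 2 levels below Vesna; Elena is 3. Zaid is higher.

Zaid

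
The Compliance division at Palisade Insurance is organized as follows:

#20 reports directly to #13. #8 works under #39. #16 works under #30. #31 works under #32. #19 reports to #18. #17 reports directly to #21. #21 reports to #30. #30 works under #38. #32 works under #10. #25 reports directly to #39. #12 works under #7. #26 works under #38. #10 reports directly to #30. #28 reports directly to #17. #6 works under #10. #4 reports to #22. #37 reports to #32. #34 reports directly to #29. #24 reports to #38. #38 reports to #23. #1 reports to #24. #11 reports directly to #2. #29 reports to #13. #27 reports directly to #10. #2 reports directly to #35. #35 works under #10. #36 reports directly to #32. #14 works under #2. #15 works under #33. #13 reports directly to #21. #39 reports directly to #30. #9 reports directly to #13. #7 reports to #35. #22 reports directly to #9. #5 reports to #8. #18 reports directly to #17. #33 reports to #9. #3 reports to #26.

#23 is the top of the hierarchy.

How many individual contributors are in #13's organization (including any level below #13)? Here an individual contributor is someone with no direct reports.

4

The people in #13's organization with no one reporting to them are #34, #20, #15, #4. That is 4.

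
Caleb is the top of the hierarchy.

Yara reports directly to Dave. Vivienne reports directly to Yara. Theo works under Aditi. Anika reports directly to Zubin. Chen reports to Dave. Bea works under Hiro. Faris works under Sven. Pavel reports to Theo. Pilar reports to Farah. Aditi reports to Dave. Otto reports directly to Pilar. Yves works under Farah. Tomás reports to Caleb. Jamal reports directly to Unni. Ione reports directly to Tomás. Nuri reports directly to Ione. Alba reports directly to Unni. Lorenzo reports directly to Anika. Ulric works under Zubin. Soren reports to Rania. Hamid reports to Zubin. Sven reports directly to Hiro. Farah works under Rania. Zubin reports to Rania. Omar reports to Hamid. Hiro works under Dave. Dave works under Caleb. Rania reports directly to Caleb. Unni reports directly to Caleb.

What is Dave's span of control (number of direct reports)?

Dave directly manages Yara, Aditi, Hiro, Chen. That is 4 direct reports.

4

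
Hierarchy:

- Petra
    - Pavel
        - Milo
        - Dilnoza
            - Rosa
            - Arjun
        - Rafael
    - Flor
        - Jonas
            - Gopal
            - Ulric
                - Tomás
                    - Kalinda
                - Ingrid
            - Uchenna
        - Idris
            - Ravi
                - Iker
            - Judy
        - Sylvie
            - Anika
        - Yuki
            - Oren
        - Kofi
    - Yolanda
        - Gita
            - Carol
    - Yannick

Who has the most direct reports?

Flor

Direct-report counts: Petra has 4; Yolanda has 1; Gita has 1; Flor has 5; Yuki has 1; Sylvie has 1; Idris has 2; Ravi has 1; Jonas has 3; Ulric has 2; Tomás has 1; Pavel has 3; Dilnoza has 2. The largest is 5, held by Flor.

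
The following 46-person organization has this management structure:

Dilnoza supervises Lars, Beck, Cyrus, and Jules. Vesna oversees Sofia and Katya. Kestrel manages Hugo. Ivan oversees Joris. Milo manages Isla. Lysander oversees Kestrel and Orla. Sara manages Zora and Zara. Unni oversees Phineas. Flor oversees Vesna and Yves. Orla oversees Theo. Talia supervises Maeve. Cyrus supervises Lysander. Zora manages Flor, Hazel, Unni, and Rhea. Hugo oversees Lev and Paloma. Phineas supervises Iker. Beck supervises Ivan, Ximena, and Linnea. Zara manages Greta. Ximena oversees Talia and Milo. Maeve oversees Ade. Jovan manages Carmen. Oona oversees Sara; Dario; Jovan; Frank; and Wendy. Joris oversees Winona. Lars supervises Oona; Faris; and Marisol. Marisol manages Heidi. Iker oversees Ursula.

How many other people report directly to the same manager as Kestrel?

Kestrel reports to Lysander. Lysander's other direct reports are Orla — 1 peer.

1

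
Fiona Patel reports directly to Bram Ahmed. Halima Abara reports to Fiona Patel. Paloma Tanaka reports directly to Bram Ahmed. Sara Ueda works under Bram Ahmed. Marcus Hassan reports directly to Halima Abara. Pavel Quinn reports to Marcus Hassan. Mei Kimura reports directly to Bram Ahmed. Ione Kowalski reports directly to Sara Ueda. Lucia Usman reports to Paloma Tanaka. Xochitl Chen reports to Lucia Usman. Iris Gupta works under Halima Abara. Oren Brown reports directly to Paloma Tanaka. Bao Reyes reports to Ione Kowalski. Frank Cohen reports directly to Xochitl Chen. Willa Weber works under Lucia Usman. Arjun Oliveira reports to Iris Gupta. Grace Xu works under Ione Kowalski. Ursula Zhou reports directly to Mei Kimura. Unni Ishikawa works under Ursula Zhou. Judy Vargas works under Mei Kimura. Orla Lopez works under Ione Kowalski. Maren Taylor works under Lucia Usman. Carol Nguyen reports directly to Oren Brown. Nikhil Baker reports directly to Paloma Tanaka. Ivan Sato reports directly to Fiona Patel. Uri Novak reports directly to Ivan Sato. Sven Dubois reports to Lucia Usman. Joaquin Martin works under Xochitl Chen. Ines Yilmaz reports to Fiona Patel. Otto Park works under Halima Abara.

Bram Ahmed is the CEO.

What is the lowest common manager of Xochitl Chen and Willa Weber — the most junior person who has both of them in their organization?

Lucia Usman

Xochitl Chen's chain of managers is Lucia Usman, Paloma Tanaka, Bram Ahmed. Willa Weber's chain of managers is Lucia Usman, Paloma Tanaka, Bram Ahmed. The first manager that appears in both chains is Lucia Usman.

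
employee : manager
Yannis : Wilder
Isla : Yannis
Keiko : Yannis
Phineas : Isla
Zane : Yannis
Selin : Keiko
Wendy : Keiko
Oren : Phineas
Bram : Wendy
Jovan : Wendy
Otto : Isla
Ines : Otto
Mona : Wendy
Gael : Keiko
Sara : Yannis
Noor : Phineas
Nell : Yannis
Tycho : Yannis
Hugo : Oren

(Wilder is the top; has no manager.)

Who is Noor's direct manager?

Phineas

Noor reports directly to Phineas.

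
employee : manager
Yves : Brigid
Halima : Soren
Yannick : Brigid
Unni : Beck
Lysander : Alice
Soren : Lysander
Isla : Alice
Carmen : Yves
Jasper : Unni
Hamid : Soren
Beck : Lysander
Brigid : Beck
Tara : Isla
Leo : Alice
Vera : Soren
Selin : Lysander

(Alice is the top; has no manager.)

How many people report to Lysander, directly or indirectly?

12

Lysander directly manages Beck, Soren, Selin. Under Beck: Unni, Jasper, Brigid, Yannick, Yves, Carmen (6). Under Soren: Hamid, Vera, Halima (3). Selin has no reports. So Lysander's organization is 3 direct reports plus everyone under them: 7 + 4 + 1 = 12.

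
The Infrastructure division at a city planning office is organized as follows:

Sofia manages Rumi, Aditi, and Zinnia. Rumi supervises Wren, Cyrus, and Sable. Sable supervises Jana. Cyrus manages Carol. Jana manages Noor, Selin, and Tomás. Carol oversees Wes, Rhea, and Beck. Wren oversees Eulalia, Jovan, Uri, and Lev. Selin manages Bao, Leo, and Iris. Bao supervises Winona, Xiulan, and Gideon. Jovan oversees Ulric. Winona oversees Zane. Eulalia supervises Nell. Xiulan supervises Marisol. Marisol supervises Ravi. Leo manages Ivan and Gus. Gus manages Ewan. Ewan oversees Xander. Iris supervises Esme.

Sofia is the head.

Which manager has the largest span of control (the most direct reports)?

Wren

Direct-report counts: Sofia has 3; Rumi has 3; Wren has 4; Eulalia has 1; Jovan has 1; Cyrus has 1; Carol has 3; Sable has 1; Jana has 3; Selin has 3; Iris has 1; Leo has 2; Gus has 1; Ewan has 1; Bao has 3; Xiulan has 1; Marisol has 1; Winona has 1. The largest is 4, held by Wren.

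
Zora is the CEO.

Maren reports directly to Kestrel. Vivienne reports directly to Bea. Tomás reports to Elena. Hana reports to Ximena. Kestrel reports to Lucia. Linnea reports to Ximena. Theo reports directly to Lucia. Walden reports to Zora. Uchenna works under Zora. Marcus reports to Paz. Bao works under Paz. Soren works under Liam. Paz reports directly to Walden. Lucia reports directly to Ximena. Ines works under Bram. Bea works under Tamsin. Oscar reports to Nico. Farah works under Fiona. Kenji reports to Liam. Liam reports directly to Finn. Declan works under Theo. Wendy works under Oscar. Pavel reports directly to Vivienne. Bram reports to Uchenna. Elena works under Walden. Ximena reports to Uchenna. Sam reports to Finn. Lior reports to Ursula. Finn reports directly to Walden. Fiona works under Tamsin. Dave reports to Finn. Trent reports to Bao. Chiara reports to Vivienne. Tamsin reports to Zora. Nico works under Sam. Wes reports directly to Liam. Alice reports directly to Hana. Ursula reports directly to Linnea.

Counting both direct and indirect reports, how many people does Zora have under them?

Zora directly manages Uchenna, Tamsin, Walden. Under Uchenna: Bram, Ines, Ximena, Linnea, Ursula, Lior, Hana, Alice, Lucia, Kestrel, Maren, Theo, Declan (13). Under Tamsin: Bea, Vivienne, Pavel, Chiara, Fiona, Farah (6). Under Walden: Finn, Liam, Wes, Kenji, Soren, Dave, Sam, Nico, Oscar, Wendy, Paz, Marcus, Bao, Trent, Elena, Tomás (16). So Zora's organization is 3 direct reports plus everyone under them: 14 + 7 + 17 = 38.

38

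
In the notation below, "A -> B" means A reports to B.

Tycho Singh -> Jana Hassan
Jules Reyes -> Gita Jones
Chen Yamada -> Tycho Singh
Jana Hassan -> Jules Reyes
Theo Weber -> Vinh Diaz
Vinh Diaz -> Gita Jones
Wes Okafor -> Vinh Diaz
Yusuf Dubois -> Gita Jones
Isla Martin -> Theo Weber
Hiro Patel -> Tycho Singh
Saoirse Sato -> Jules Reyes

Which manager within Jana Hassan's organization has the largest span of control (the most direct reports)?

Tycho Singh

Direct-report counts within Jana Hassan's organization: Jana Hassan has 1; Tycho Singh has 2. The largest is 2, held by Tycho Singh.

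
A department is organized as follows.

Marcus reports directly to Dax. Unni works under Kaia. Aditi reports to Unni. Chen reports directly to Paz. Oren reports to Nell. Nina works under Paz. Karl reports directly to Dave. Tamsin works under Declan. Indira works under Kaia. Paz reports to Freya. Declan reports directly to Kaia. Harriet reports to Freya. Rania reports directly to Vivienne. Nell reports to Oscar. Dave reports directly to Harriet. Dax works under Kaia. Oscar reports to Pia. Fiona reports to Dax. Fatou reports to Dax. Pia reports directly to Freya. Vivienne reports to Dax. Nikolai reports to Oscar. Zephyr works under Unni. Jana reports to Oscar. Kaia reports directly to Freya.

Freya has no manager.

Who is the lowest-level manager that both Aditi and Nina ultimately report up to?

Aditi's chain of managers is Unni, Kaia, Freya. Nina's chain of managers is Paz, Freya. The first manager that appears in both chains is Freya.

Freya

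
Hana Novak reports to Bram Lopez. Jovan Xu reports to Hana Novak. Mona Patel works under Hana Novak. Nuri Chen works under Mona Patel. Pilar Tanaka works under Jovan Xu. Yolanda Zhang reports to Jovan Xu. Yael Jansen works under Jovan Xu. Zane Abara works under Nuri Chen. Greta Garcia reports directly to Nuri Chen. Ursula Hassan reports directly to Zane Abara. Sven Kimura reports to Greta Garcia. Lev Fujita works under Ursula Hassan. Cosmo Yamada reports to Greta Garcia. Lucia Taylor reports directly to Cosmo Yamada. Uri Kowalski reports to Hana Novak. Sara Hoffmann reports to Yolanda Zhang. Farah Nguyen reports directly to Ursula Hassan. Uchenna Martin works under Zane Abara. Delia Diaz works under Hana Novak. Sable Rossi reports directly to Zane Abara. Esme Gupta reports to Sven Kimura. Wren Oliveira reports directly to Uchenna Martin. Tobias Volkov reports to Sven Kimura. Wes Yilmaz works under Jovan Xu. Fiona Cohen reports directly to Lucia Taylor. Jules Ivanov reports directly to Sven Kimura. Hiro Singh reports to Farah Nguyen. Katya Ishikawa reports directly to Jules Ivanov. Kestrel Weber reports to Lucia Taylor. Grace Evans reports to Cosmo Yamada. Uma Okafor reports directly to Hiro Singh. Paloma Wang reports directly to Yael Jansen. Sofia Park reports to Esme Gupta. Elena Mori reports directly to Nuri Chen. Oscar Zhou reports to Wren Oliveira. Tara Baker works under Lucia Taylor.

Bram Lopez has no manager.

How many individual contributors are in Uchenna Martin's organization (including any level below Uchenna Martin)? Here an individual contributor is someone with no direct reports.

The only person in Uchenna Martin's organization with no one reporting to them is Oscar Zhou. That is 1.

1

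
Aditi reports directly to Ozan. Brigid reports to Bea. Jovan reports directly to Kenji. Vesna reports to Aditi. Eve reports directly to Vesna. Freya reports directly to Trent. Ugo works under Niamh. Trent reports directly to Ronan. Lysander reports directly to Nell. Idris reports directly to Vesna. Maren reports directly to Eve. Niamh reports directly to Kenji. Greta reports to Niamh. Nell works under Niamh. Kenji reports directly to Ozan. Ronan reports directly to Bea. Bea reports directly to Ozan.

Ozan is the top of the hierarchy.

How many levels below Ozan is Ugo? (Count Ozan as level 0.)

3

Chain from Ugo up to Ozan: Ugo → Niamh → Kenji → Ozan. That is 3 steps up, so Ugo is 3 levels below Ozan.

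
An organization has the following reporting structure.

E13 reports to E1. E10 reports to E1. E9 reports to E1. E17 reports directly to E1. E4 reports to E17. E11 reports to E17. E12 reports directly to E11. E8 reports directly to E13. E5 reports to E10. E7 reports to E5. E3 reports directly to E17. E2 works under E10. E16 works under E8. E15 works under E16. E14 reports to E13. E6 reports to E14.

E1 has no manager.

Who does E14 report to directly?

E13

E14 reports directly to E13.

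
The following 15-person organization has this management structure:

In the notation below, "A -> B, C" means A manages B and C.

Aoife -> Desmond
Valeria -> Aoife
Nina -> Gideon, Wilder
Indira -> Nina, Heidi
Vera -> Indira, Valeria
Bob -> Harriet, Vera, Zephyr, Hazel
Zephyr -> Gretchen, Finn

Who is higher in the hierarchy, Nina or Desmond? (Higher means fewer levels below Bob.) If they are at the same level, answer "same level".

Nina is 3 levels below Bob; Desmond is 4. Nina is higher.

Nina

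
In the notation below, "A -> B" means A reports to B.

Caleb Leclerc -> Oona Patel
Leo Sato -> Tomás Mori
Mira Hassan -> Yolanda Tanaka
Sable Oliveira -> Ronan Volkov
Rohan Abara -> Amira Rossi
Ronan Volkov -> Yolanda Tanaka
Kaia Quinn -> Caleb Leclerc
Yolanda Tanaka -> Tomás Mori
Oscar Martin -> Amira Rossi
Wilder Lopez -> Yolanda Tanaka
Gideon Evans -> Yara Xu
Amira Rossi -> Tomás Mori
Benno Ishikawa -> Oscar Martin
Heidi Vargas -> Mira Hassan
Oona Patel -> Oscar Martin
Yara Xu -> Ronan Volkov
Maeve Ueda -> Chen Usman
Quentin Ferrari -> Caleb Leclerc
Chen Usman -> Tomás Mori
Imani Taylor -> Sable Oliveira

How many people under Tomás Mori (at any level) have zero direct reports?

10

The people in Tomás Mori's organization with no one reporting to them are Leo Sato, Maeve Ueda, Wilder Lopez, Heidi Vargas, Imani Taylor, Gideon Evans, Rohan Abara, Benno Ishikawa, Kaia Quinn, Quentin Ferrari. That is 10.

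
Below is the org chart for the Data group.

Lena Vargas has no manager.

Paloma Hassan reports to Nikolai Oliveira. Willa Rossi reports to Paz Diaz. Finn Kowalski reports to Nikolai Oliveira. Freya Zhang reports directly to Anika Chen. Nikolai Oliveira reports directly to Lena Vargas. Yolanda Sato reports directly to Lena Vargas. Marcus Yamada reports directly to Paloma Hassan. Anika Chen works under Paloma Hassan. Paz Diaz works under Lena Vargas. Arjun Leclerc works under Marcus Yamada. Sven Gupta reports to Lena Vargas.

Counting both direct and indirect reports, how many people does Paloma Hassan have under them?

4

Paloma Hassan directly manages Marcus Yamada, Anika Chen. Under Marcus Yamada: Arjun Leclerc (1). Under Anika Chen: Freya Zhang (1). So Paloma Hassan's organization is 2 direct reports plus everyone under them: 2 + 2 = 4.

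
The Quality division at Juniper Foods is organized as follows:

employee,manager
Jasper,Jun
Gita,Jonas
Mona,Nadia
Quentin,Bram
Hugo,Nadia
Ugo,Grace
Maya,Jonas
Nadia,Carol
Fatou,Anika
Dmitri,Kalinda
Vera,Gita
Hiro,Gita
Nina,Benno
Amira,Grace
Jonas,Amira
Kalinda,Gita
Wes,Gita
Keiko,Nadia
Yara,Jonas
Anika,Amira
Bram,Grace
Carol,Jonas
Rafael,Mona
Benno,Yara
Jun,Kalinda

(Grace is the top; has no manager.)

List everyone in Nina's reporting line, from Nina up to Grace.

Nina reports to Benno. Benno reports to Yara. Yara reports to Jonas. Jonas reports to Amira. Amira reports to Grace. Grace is at the top.

Nina -> Benno -> Yara -> Jonas -> Amira -> Grace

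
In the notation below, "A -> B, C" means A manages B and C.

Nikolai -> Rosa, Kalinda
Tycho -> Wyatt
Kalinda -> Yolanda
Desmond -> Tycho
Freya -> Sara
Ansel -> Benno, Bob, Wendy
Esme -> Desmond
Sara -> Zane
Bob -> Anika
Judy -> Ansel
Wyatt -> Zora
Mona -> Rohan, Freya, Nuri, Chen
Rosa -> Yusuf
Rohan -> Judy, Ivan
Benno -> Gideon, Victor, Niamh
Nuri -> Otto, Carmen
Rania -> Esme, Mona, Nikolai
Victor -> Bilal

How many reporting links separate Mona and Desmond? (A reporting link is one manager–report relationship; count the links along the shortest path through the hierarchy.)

3

Mona is 1 level below Rania, and Desmond is 2 levels below Rania (their lowest common manager). The shortest path runs up from Mona to Rania and back down to Desmond: 1 + 2 = 3 links.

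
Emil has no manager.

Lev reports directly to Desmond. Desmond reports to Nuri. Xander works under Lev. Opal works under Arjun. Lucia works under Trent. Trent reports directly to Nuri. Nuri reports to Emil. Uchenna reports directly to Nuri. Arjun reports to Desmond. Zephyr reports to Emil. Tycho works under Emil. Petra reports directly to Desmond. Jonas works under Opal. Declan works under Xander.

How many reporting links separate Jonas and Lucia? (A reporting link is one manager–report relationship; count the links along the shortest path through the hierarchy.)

6

Jonas is 4 levels below Nuri, and Lucia is 2 levels below Nuri (their lowest common manager). The shortest path runs up from Jonas to Nuri and back down to Lucia: 4 + 2 = 6 links.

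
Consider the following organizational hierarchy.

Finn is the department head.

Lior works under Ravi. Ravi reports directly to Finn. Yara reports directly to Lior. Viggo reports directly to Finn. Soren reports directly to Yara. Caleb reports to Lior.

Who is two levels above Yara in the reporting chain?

Ravi

Yara reports to Lior, and Lior reports to Ravi. So Yara's skip-level manager is Ravi.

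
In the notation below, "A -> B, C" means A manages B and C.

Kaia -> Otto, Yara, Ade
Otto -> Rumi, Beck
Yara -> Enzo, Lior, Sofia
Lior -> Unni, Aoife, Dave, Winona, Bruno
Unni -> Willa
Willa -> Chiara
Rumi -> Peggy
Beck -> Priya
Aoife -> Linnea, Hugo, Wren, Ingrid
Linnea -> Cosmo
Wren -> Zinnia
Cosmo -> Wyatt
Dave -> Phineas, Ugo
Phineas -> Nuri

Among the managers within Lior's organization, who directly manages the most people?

Direct-report counts within Lior's organization: Lior has 5; Dave has 2; Phineas has 1; Aoife has 4; Wren has 1; Linnea has 1; Cosmo has 1; Unni has 1; Willa has 1. The largest is 5, held by Lior.

Lior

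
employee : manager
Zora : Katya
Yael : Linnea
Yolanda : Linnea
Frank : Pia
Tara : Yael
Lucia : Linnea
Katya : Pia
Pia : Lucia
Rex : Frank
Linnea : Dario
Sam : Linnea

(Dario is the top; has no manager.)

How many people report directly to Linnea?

4

Linnea directly manages Lucia, Yael, Sam, Yolanda. That is 4 direct reports.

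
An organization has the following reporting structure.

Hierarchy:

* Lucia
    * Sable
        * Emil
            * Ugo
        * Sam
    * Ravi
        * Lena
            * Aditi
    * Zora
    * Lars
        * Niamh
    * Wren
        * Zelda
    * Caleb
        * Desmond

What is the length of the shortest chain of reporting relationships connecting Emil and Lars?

3

Emil is 2 levels below Lucia, and Lars is 1 level below Lucia (their lowest common manager). The shortest path runs up from Emil to Lucia and back down to Lars: 2 + 1 = 3 links.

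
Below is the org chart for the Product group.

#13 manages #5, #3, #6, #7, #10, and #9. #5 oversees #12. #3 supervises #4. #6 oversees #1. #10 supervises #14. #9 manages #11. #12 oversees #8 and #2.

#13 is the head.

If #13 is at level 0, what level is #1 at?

Chain from #1 up to #13: #1 → #6 → #13. That is 2 steps up, so #1 is 2 levels below #13.

2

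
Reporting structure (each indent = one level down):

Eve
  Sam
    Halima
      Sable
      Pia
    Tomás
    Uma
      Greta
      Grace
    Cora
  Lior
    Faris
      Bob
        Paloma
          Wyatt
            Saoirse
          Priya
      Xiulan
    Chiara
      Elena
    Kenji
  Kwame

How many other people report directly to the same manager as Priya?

Priya reports to Paloma. Paloma's other direct reports are Wyatt — 1 peer.

1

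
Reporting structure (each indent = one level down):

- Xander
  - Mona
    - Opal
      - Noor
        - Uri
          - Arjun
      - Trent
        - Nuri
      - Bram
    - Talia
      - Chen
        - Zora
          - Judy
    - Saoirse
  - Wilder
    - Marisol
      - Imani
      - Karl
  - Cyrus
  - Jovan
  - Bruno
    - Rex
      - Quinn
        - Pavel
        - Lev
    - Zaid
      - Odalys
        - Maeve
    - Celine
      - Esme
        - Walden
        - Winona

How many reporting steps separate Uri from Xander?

4

Chain from Uri up to Xander: Uri → Noor → Opal → Mona → Xander. That is 4 steps up, so Uri is 4 levels below Xander.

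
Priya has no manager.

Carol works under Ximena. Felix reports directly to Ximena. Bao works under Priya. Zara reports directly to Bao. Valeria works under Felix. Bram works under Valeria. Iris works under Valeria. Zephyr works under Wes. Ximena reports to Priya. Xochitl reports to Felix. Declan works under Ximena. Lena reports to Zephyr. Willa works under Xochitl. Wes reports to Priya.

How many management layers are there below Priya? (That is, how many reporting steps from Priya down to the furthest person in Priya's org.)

The longest chain under Priya runs Priya → Ximena → Felix → Xochitl → Willa, which is 4 levels below Priya.

4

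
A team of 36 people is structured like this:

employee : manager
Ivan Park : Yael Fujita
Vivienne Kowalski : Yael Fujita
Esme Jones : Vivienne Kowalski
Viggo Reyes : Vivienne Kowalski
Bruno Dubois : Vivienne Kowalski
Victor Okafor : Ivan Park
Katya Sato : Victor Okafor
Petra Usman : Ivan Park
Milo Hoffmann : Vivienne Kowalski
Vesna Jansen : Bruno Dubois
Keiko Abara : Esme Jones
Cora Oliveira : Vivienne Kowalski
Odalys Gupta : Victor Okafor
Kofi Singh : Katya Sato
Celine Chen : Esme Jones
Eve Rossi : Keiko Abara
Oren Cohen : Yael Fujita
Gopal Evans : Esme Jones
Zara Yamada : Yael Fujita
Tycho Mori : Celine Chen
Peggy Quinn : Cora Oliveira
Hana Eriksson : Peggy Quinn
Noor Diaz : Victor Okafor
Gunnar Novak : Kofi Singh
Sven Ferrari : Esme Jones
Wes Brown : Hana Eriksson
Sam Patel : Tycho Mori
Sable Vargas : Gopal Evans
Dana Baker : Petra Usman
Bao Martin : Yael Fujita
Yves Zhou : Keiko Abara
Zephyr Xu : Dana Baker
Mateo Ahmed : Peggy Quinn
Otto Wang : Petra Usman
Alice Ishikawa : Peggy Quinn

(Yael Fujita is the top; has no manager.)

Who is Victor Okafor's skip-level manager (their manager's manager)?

Yael Fujita

Victor Okafor reports to Ivan Park, and Ivan Park reports to Yael Fujita. So Victor Okafor's skip-level manager is Yael Fujita.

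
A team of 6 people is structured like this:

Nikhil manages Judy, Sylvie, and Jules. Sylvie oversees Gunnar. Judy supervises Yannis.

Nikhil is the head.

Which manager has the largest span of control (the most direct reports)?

Direct-report counts: Nikhil has 3; Judy has 1; Sylvie has 1. The largest is 3, held by Nikhil.

Nikhil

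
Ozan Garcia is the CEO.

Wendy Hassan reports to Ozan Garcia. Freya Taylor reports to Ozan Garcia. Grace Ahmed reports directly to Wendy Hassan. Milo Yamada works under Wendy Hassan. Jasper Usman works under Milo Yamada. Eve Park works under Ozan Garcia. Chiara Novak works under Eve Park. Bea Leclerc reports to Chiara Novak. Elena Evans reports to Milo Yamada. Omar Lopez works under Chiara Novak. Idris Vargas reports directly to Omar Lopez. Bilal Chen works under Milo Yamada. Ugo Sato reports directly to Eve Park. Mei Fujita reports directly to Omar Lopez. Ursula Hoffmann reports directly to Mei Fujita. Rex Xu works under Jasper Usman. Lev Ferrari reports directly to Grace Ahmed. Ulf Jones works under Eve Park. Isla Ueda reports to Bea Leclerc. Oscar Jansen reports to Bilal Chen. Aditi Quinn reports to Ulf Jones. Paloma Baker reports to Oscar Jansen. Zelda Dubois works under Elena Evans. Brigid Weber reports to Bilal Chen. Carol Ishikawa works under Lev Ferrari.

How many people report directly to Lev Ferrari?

Lev Ferrari directly manages Carol Ishikawa. That is 1 direct report.

1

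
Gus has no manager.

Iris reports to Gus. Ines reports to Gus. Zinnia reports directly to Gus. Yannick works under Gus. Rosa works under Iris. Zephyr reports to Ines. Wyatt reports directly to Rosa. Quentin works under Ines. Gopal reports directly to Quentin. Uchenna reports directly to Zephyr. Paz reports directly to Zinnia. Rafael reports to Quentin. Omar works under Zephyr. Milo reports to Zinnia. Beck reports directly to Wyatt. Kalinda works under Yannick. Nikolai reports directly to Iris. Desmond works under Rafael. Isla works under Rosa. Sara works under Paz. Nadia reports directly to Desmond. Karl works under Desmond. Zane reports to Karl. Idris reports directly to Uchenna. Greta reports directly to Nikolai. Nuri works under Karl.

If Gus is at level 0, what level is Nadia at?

5

Chain from Nadia up to Gus: Nadia → Desmond → Rafael → Quentin → Ines → Gus. That is 5 steps up, so Nadia is 5 levels below Gus.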